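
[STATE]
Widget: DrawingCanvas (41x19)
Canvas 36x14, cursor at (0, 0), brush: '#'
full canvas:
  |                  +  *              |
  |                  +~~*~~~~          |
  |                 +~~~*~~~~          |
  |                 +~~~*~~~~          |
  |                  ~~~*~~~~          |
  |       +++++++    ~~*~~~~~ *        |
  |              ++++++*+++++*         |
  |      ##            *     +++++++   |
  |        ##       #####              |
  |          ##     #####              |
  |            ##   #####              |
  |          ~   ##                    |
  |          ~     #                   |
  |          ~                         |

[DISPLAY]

+                 +  *                   
                  +~~*~~~~               
                 +~~~*~~~~               
                 +~~~*~~~~               
                  ~~~*~~~~               
       +++++++    ~~*~~~~~ *             
              ++++++*+++++*              
      ##            *     +++++++        
        ##       #####                   
          ##     #####                   
            ##   #####                   
          ~   ##                         
          ~     #                        
          ~                              
                                         
                                         
                                         
                                         
                                         


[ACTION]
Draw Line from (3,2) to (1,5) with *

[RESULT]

+                 +  *                   
     *            +~~*~~~~               
   **            +~~~*~~~~               
  *              +~~~*~~~~               
                  ~~~*~~~~               
       +++++++    ~~*~~~~~ *             
              ++++++*+++++*              
      ##            *     +++++++        
        ##       #####                   
          ##     #####                   
            ##   #####                   
          ~   ##                         
          ~     #                        
          ~                              
                                         
                                         
                                         
                                         
                                         


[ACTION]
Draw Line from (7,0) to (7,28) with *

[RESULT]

+                 +  *                   
     *            +~~*~~~~               
   **            +~~~*~~~~               
  *              +~~~*~~~~               
                  ~~~*~~~~               
       +++++++    ~~*~~~~~ *             
              ++++++*+++++*              
*****************************++++        
        ##       #####                   
          ##     #####                   
            ##   #####                   
          ~   ##                         
          ~     #                        
          ~                              
                                         
                                         
                                         
                                         
                                         


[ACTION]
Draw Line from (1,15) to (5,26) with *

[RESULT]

+                 +  *                   
     *         ** +~~*~~~~               
   **            ***~*~~~~               
  *              +~~**~~~~               
                  ~~~****~               
       +++++++    ~~*~~~~***             
              ++++++*+++++*              
*****************************++++        
        ##       #####                   
          ##     #####                   
            ##   #####                   
          ~   ##                         
          ~     #                        
          ~                              
                                         
                                         
                                         
                                         
                                         


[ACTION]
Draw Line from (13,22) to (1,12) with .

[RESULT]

+                 +  *                   
     *      .  ** +~~*~~~~               
   **        .   ***~*~~~~               
  *           .  +~~**~~~~               
               .  ~~~****~               
       +++++++ .  ~~*~~~~***             
              ++.+++*+++++*              
*****************.***********++++        
        ##       #.###                   
          ##     ##.##                   
            ##   ###.#                   
          ~   ##    .                    
          ~     #    .                   
          ~           .                  
                                         
                                         
                                         
                                         
                                         


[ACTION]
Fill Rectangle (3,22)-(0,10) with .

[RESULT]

+         .............                  
     *    .............~~~               
   **     .............~~~               
  *       .............~~~               
               .  ~~~****~               
       +++++++ .  ~~*~~~~***             
              ++.+++*+++++*              
*****************.***********++++        
        ##       #.###                   
          ##     ##.##                   
            ##   ###.#                   
          ~   ##    .                    
          ~     #    .                   
          ~           .                  
                                         
                                         
                                         
                                         
                                         


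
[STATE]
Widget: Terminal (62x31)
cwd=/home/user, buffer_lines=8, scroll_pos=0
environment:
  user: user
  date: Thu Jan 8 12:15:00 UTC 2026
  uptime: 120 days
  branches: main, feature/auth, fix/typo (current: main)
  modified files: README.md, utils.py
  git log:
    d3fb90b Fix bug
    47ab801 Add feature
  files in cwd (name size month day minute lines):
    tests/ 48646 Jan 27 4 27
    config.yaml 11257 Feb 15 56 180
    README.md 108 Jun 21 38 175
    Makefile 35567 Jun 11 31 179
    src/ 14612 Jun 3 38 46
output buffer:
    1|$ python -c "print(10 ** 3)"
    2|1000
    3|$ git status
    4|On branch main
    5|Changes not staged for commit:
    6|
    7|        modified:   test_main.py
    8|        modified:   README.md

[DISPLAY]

$ python -c "print(10 ** 3)"                                  
1000                                                          
$ git status                                                  
On branch main                                                
Changes not staged for commit:                                
                                                              
        modified:   test_main.py                              
        modified:   README.md                                 
$ █                                                           
                                                              
                                                              
                                                              
                                                              
                                                              
                                                              
                                                              
                                                              
                                                              
                                                              
                                                              
                                                              
                                                              
                                                              
                                                              
                                                              
                                                              
                                                              
                                                              
                                                              
                                                              
                                                              


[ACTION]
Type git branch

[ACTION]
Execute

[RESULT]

$ python -c "print(10 ** 3)"                                  
1000                                                          
$ git status                                                  
On branch main                                                
Changes not staged for commit:                                
                                                              
        modified:   test_main.py                              
        modified:   README.md                                 
$ git branch                                                  
* main                                                        
  feature/auth                                                
  fix/typo                                                    
$ █                                                           
                                                              
                                                              
                                                              
                                                              
                                                              
                                                              
                                                              
                                                              
                                                              
                                                              
                                                              
                                                              
                                                              
                                                              
                                                              
                                                              
                                                              
                                                              


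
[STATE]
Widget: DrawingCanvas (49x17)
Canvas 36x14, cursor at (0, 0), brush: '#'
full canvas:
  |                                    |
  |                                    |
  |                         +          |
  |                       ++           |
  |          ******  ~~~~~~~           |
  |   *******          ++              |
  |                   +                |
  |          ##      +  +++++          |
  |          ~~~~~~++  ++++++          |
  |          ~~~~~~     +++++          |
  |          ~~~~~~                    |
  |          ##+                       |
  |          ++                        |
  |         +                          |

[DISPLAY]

+                                                
                                                 
                         +                       
                       ++                        
          ******  ~~~~~~~                        
   *******          ++                           
                   +                             
          ##      +  +++++                       
          ~~~~~~++  ++++++                       
          ~~~~~~     +++++                       
          ~~~~~~                                 
          ##+                                    
          ++                                     
         +                                       
                                                 
                                                 
                                                 


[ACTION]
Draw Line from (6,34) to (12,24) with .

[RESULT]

+                                                
                                                 
                         +                       
                       ++                        
          ******  ~~~~~~~                        
   *******          ++                           
                   +              .              
          ##      +  +++++      ..               
          ~~~~~~++  ++++++    ..                 
          ~~~~~~     +++++   .                   
          ~~~~~~           ..                    
          ##+            ..                      
          ++            .                        
         +                                       
                                                 
                                                 
                                                 


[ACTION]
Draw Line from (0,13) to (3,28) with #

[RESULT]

+            ###                                 
                #####                            
                     #####                       
                       ++ ###                    
          ******  ~~~~~~~                        
   *******          ++                           
                   +              .              
          ##      +  +++++      ..               
          ~~~~~~++  ++++++    ..                 
          ~~~~~~     +++++   .                   
          ~~~~~~           ..                    
          ##+            ..                      
          ++            .                        
         +                                       
                                                 
                                                 
                                                 


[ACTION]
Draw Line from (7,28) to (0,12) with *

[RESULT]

+           **##                                 
              **#####                            
                **   #####                       
                  **   ++ ###                    
          ******  ~~***~~                        
   *******          ++ **                        
                   +     **       .              
          ##      +  +++++ **   ..               
          ~~~~~~++  ++++++    ..                 
          ~~~~~~     +++++   .                   
          ~~~~~~           ..                    
          ##+            ..                      
          ++            .                        
         +                                       
                                                 
                                                 
                                                 


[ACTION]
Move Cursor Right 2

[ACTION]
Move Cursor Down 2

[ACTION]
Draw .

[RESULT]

            **##                                 
              **#####                            
  .             **   #####                       
                  **   ++ ###                    
          ******  ~~***~~                        
   *******          ++ **                        
                   +     **       .              
          ##      +  +++++ **   ..               
          ~~~~~~++  ++++++    ..                 
          ~~~~~~     +++++   .                   
          ~~~~~~           ..                    
          ##+            ..                      
          ++            .                        
         +                                       
                                                 
                                                 
                                                 


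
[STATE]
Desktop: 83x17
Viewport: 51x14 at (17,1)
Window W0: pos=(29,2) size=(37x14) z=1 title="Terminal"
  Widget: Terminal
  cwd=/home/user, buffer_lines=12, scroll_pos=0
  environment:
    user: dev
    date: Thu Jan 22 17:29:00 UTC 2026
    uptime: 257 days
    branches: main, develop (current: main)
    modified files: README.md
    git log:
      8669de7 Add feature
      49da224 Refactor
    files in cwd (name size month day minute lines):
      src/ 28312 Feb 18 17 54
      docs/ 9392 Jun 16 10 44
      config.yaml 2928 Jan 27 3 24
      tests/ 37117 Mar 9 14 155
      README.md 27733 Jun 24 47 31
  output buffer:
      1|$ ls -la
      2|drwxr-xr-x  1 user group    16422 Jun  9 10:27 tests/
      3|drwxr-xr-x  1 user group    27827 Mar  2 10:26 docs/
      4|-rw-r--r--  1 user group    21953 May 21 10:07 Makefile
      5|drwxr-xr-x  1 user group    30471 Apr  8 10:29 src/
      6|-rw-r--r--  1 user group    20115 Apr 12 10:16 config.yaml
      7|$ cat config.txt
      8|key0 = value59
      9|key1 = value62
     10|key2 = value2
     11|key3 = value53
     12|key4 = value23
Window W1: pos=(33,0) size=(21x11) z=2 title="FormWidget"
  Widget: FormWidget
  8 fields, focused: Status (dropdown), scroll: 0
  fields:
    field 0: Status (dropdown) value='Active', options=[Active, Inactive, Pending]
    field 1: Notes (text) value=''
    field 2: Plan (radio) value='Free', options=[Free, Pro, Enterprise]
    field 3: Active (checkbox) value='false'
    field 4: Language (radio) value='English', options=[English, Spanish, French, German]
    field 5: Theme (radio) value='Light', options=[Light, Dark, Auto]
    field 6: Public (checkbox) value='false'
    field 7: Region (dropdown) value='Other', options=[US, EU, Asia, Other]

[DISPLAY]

                ┃ FormWidget        ┃              
            ┏━━━┠───────────────────┨━━━━━━━━━━━┓  
            ┃ Te┃> Status:     [Ac▼]┃           ┃  
            ┠───┃  Notes:      [   ]┃───────────┨  
            ┃$ l┃  Plan:       (●) F┃           ┃  
            ┃drw┃  Active:     [ ]  ┃    16422 J┃  
            ┃drw┃  Language:   (●) E┃    27827 M┃  
            ┃-rw┃  Theme:      (●) L┃    21953 M┃  
            ┃drw┃  Public:     [ ]  ┃    30471 A┃  
            ┃-rw┗━━━━━━━━━━━━━━━━━━━┛    20115 A┃  
            ┃$ cat config.txt                   ┃  
            ┃key0 = value59                     ┃  
            ┃key1 = value62                     ┃  
            ┃key2 = value2                      ┃  


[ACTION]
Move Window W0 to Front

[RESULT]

                ┃ FormWidget        ┃              
            ┏━━━━━━━━━━━━━━━━━━━━━━━━━━━━━━━━━━━┓  
            ┃ Terminal                          ┃  
            ┠───────────────────────────────────┨  
            ┃$ ls -la                           ┃  
            ┃drwxr-xr-x  1 user group    16422 J┃  
            ┃drwxr-xr-x  1 user group    27827 M┃  
            ┃-rw-r--r--  1 user group    21953 M┃  
            ┃drwxr-xr-x  1 user group    30471 A┃  
            ┃-rw-r--r--  1 user group    20115 A┃  
            ┃$ cat config.txt                   ┃  
            ┃key0 = value59                     ┃  
            ┃key1 = value62                     ┃  
            ┃key2 = value2                      ┃  


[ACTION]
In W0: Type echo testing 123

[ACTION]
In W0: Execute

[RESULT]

                ┃ FormWidget        ┃              
            ┏━━━━━━━━━━━━━━━━━━━━━━━━━━━━━━━━━━━┓  
            ┃ Terminal                          ┃  
            ┠───────────────────────────────────┨  
            ┃-rw-r--r--  1 user group    20115 A┃  
            ┃$ cat config.txt                   ┃  
            ┃key0 = value59                     ┃  
            ┃key1 = value62                     ┃  
            ┃key2 = value2                      ┃  
            ┃key3 = value53                     ┃  
            ┃key4 = value23                     ┃  
            ┃$ echo testing 123                 ┃  
            ┃testing 123                        ┃  
            ┃$ █                                ┃  


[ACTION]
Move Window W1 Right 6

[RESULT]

                      ┃ FormWidget        ┃        
            ┏━━━━━━━━━━━━━━━━━━━━━━━━━━━━━━━━━━━┓  
            ┃ Terminal                          ┃  
            ┠───────────────────────────────────┨  
            ┃-rw-r--r--  1 user group    20115 A┃  
            ┃$ cat config.txt                   ┃  
            ┃key0 = value59                     ┃  
            ┃key1 = value62                     ┃  
            ┃key2 = value2                      ┃  
            ┃key3 = value53                     ┃  
            ┃key4 = value23                     ┃  
            ┃$ echo testing 123                 ┃  
            ┃testing 123                        ┃  
            ┃$ █                                ┃  


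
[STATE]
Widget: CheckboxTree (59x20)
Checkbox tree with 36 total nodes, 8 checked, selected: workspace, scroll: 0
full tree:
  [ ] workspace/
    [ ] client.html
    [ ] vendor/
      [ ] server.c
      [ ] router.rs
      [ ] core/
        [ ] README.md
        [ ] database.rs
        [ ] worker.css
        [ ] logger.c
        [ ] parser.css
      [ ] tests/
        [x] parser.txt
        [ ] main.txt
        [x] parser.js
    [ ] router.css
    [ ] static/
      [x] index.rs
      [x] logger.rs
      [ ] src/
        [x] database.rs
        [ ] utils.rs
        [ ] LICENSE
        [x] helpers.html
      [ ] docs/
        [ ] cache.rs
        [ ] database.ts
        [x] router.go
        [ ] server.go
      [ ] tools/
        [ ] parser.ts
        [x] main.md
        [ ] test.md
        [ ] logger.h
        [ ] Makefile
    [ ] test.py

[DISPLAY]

>[-] workspace/                                            
   [ ] client.html                                         
   [-] vendor/                                             
     [ ] server.c                                          
     [ ] router.rs                                         
     [ ] core/                                             
       [ ] README.md                                       
       [ ] database.rs                                     
       [ ] worker.css                                      
       [ ] logger.c                                        
       [ ] parser.css                                      
     [-] tests/                                            
       [x] parser.txt                                      
       [ ] main.txt                                        
       [x] parser.js                                       
   [ ] router.css                                          
   [-] static/                                             
     [x] index.rs                                          
     [x] logger.rs                                         
     [-] src/                                              


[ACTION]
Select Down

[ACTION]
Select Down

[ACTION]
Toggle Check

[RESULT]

 [-] workspace/                                            
   [ ] client.html                                         
>  [x] vendor/                                             
     [x] server.c                                          
     [x] router.rs                                         
     [x] core/                                             
       [x] README.md                                       
       [x] database.rs                                     
       [x] worker.css                                      
       [x] logger.c                                        
       [x] parser.css                                      
     [x] tests/                                            
       [x] parser.txt                                      
       [x] main.txt                                        
       [x] parser.js                                       
   [ ] router.css                                          
   [-] static/                                             
     [x] index.rs                                          
     [x] logger.rs                                         
     [-] src/                                              


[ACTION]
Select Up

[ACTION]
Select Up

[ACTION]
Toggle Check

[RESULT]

>[x] workspace/                                            
   [x] client.html                                         
   [x] vendor/                                             
     [x] server.c                                          
     [x] router.rs                                         
     [x] core/                                             
       [x] README.md                                       
       [x] database.rs                                     
       [x] worker.css                                      
       [x] logger.c                                        
       [x] parser.css                                      
     [x] tests/                                            
       [x] parser.txt                                      
       [x] main.txt                                        
       [x] parser.js                                       
   [x] router.css                                          
   [x] static/                                             
     [x] index.rs                                          
     [x] logger.rs                                         
     [x] src/                                              


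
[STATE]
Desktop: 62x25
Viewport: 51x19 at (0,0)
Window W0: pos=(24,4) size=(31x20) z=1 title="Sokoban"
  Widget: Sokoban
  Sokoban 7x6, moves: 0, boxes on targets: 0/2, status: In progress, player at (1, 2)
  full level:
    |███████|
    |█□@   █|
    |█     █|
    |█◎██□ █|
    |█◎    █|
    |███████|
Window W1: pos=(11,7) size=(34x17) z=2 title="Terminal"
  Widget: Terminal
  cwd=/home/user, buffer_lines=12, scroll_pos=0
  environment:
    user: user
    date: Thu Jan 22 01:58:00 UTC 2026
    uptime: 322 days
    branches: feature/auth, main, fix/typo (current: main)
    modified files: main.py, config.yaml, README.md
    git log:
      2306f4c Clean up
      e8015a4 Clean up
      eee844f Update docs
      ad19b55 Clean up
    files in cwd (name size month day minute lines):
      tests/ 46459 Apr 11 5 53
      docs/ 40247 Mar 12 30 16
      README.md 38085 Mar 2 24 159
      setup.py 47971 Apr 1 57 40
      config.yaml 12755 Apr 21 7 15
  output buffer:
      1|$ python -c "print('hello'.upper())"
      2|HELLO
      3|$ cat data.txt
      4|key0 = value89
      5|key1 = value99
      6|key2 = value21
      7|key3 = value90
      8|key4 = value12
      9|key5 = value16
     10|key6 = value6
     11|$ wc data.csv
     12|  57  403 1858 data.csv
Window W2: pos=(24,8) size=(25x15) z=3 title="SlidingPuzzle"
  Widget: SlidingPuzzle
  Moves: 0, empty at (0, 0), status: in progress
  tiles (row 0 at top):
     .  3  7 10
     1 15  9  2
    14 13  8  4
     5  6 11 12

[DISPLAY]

                                                   
                                                   
                                                   
                                                   
                        ┏━━━━━━━━━━━━━━━━━━━━━━━━━━
                        ┃ Sokoban                  
                        ┠──────────────────────────
           ┏━━━━━━━━━━━━━━━━━━━━━━━━━━━━━━━━┓      
           ┃ Terminal   ┏━━━━━━━━━━━━━━━━━━━━━━━┓  
           ┠────────────┃ SlidingPuzzle         ┃  
           ┃$ python -c ┠───────────────────────┨  
           ┃HELLO       ┃┌────┬────┬────┬────┐  ┃  
           ┃$ cat data.t┃│    │  3 │  7 │ 10 │  ┃  
           ┃key0 = value┃├────┼────┼────┼────┤  ┃  
           ┃key1 = value┃│  1 │ 15 │  9 │  2 │  ┃  
           ┃key2 = value┃├────┼────┼────┼────┤  ┃  
           ┃key3 = value┃│ 14 │ 13 │  8 │  4 │  ┃  
           ┃key4 = value┃├────┼────┼────┼────┤  ┃  
           ┃key5 = value┃│  5 │  6 │ 11 │ 12 │  ┃  


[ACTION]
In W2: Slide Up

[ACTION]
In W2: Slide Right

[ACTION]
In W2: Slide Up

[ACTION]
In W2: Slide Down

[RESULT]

                                                   
                                                   
                                                   
                                                   
                        ┏━━━━━━━━━━━━━━━━━━━━━━━━━━
                        ┃ Sokoban                  
                        ┠──────────────────────────
           ┏━━━━━━━━━━━━━━━━━━━━━━━━━━━━━━━━┓      
           ┃ Terminal   ┏━━━━━━━━━━━━━━━━━━━━━━━┓  
           ┠────────────┃ SlidingPuzzle         ┃  
           ┃$ python -c ┠───────────────────────┨  
           ┃HELLO       ┃┌────┬────┬────┬────┐  ┃  
           ┃$ cat data.t┃│  1 │  3 │  7 │ 10 │  ┃  
           ┃key0 = value┃├────┼────┼────┼────┤  ┃  
           ┃key1 = value┃│    │ 15 │  9 │  2 │  ┃  
           ┃key2 = value┃├────┼────┼────┼────┤  ┃  
           ┃key3 = value┃│ 14 │ 13 │  8 │  4 │  ┃  
           ┃key4 = value┃├────┼────┼────┼────┤  ┃  
           ┃key5 = value┃│  5 │  6 │ 11 │ 12 │  ┃  


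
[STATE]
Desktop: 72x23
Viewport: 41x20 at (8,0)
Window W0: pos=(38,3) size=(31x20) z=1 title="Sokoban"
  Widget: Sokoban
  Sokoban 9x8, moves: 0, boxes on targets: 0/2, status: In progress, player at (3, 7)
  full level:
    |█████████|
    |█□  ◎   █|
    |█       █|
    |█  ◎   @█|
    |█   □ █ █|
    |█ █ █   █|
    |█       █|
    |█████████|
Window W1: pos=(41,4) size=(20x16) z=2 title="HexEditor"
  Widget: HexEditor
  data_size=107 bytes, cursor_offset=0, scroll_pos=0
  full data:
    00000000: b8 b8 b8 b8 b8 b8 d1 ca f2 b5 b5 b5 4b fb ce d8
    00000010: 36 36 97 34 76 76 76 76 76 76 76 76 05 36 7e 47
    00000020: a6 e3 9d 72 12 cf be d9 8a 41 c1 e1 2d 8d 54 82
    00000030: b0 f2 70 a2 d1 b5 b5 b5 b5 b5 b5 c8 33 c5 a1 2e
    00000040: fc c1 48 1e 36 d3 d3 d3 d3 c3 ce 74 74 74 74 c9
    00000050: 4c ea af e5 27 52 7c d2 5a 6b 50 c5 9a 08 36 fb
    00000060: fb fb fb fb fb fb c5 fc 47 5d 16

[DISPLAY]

                                         
                                         
                                         
                              ┏━━━━━━━━━━
                              ┃ S┏━━━━━━━
                              ┠──┃ HexEdi
                              ┃██┠───────
                              ┃█□┃0000000
                              ┃█ ┃0000001
                              ┃█ ┃0000002
                              ┃█ ┃0000003
                              ┃█ ┃0000004
                              ┃█ ┃0000005
                              ┃██┃0000006
                              ┃Mo┃       
                              ┃  ┃       
                              ┃  ┃       
                              ┃  ┃       
                              ┃  ┃       
                              ┃  ┗━━━━━━━


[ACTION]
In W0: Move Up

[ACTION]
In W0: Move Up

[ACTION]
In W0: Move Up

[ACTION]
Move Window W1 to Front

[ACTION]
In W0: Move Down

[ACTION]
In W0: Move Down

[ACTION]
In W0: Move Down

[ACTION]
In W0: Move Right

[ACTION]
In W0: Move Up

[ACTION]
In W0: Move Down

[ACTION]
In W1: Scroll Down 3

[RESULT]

                                         
                                         
                                         
                              ┏━━━━━━━━━━
                              ┃ S┏━━━━━━━
                              ┠──┃ HexEdi
                              ┃██┠───────
                              ┃█□┃0000003
                              ┃█ ┃0000004
                              ┃█ ┃0000005
                              ┃█ ┃0000006
                              ┃█ ┃       
                              ┃█ ┃       
                              ┃██┃       
                              ┃Mo┃       
                              ┃  ┃       
                              ┃  ┃       
                              ┃  ┃       
                              ┃  ┃       
                              ┃  ┗━━━━━━━


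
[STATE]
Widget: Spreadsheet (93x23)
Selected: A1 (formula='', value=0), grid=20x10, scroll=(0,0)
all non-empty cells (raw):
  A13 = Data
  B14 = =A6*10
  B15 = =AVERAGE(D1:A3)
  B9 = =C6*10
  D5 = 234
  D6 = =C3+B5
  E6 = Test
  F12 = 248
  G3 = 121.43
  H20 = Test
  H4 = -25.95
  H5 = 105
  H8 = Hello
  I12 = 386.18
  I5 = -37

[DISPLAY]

A1:                                                                                          
       A       B       C       D       E       F       G       H       I       J             
---------------------------------------------------------------------------------------------
  1      [0]       0       0       0       0       0       0       0       0       0         
  2        0       0       0       0       0       0       0       0       0       0         
  3        0       0       0       0       0       0  121.43       0       0       0         
  4        0       0       0       0       0       0       0  -25.95       0       0         
  5        0       0       0     234       0       0       0     105     -37       0         
  6        0       0       0       0Test           0       0       0       0       0         
  7        0       0       0       0       0       0       0       0       0       0         
  8        0       0       0       0       0       0       0Hello          0       0         
  9        0       0       0       0       0       0       0       0       0       0         
 10        0       0       0       0       0       0       0       0       0       0         
 11        0       0       0       0       0       0       0       0       0       0         
 12        0       0       0       0       0     248       0       0  386.18       0         
 13 Data           0       0       0       0       0       0       0       0       0         
 14        0       0       0       0       0       0       0       0       0       0         
 15        0       0       0       0       0       0       0       0       0       0         
 16        0       0       0       0       0       0       0       0       0       0         
 17        0       0       0       0       0       0       0       0       0       0         
 18        0       0       0       0       0       0       0       0       0       0         
 19        0       0       0       0       0       0       0       0       0       0         
 20        0       0       0       0       0       0       0Test           0       0         


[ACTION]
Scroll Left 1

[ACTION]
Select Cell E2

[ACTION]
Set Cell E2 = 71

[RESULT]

E2: 71                                                                                       
       A       B       C       D       E       F       G       H       I       J             
---------------------------------------------------------------------------------------------
  1        0       0       0       0       0       0       0       0       0       0         
  2        0       0       0       0    [71]       0       0       0       0       0         
  3        0       0       0       0       0       0  121.43       0       0       0         
  4        0       0       0       0       0       0       0  -25.95       0       0         
  5        0       0       0     234       0       0       0     105     -37       0         
  6        0       0       0       0Test           0       0       0       0       0         
  7        0       0       0       0       0       0       0       0       0       0         
  8        0       0       0       0       0       0       0Hello          0       0         
  9        0       0       0       0       0       0       0       0       0       0         
 10        0       0       0       0       0       0       0       0       0       0         
 11        0       0       0       0       0       0       0       0       0       0         
 12        0       0       0       0       0     248       0       0  386.18       0         
 13 Data           0       0       0       0       0       0       0       0       0         
 14        0       0       0       0       0       0       0       0       0       0         
 15        0       0       0       0       0       0       0       0       0       0         
 16        0       0       0       0       0       0       0       0       0       0         
 17        0       0       0       0       0       0       0       0       0       0         
 18        0       0       0       0       0       0       0       0       0       0         
 19        0       0       0       0       0       0       0       0       0       0         
 20        0       0       0       0       0       0       0Test           0       0         


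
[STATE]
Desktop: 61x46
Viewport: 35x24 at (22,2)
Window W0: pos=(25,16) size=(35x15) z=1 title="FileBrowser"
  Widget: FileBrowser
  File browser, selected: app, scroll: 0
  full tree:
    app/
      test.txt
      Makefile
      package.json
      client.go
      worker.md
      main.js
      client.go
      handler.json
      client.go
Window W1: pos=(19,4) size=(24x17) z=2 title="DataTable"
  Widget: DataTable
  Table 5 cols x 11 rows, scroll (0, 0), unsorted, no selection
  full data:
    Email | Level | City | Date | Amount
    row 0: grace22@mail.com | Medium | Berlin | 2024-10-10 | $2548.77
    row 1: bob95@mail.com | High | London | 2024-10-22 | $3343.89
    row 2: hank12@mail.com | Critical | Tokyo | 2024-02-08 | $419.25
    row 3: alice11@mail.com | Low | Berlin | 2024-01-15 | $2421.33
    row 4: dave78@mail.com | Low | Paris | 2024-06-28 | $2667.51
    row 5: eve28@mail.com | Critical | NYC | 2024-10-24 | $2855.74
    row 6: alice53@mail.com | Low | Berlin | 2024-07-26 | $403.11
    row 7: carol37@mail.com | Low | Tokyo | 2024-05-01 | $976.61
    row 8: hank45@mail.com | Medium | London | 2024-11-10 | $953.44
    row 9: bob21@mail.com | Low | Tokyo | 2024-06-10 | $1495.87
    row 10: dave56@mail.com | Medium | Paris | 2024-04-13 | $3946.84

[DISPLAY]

                                   
                                   
━━━━━━━━━━━━━━━━━━━━┓              
ataTable            ┃              
────────────────────┨              
ail           │Level┃              
──────────────┼─────┃              
ace22@mail.com│Mediu┃              
b95@mail.com  │High ┃              
nk12@mail.com │Criti┃              
ice11@mail.com│Low  ┃              
ve78@mail.com │Low  ┃              
e28@mail.com  │Criti┃              
ice53@mail.com│Low  ┃              
rol37@mail.com│Low  ┃━━━━━━━━━━━━━━
nk45@mail.com │Mediu┃              
b21@mail.com  │Low  ┃──────────────
ve56@mail.com │Mediu┃              
━━━━━━━━━━━━━━━━━━━━┛              
   ┃    Makefile                   
   ┃    package.json               
   ┃    client.go                  
   ┃    worker.md                  
   ┃    main.js                    


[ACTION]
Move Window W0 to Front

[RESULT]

                                   
                                   
━━━━━━━━━━━━━━━━━━━━┓              
ataTable            ┃              
────────────────────┨              
ail           │Level┃              
──────────────┼─────┃              
ace22@mail.com│Mediu┃              
b95@mail.com  │High ┃              
nk12@mail.com │Criti┃              
ice11@mail.com│Low  ┃              
ve78@mail.com │Low  ┃              
e28@mail.com  │Criti┃              
ice53@mail.com│Low  ┃              
rol┏━━━━━━━━━━━━━━━━━━━━━━━━━━━━━━━
nk4┃ FileBrowser                   
b21┠───────────────────────────────
ve5┃> [-] app/                     
━━━┃    test.txt                   
   ┃    Makefile                   
   ┃    package.json               
   ┃    client.go                  
   ┃    worker.md                  
   ┃    main.js                    


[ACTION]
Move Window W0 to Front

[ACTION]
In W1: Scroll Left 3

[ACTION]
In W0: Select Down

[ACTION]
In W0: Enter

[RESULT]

                                   
                                   
━━━━━━━━━━━━━━━━━━━━┓              
ataTable            ┃              
────────────────────┨              
ail           │Level┃              
──────────────┼─────┃              
ace22@mail.com│Mediu┃              
b95@mail.com  │High ┃              
nk12@mail.com │Criti┃              
ice11@mail.com│Low  ┃              
ve78@mail.com │Low  ┃              
e28@mail.com  │Criti┃              
ice53@mail.com│Low  ┃              
rol┏━━━━━━━━━━━━━━━━━━━━━━━━━━━━━━━
nk4┃ FileBrowser                   
b21┠───────────────────────────────
ve5┃  [-] app/                     
━━━┃  > test.txt                   
   ┃    Makefile                   
   ┃    package.json               
   ┃    client.go                  
   ┃    worker.md                  
   ┃    main.js                    
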